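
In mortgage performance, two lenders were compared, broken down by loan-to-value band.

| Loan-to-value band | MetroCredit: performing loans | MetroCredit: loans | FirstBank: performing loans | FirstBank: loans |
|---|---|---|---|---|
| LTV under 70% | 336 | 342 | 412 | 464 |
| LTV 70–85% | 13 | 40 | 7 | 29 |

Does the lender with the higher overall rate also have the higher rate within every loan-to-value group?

LTV under 70%: MetroCredit 336/342 = 98.2%, FirstBank 412/464 = 88.8% → MetroCredit
LTV 70–85%: MetroCredit 13/40 = 32.5%, FirstBank 7/29 = 24.1% → MetroCredit
Overall: MetroCredit 349/382 = 91.4%, FirstBank 419/493 = 85.0% → MetroCredit
MetroCredit wins overall and in every loan-to-value group — no reversal.

Yes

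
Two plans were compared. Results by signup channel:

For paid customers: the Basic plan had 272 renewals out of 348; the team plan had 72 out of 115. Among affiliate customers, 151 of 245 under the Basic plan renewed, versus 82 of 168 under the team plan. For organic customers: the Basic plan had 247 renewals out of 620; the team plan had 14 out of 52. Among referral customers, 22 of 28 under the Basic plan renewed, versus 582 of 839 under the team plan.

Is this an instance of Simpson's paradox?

Yes

Paid: the Basic plan 272/348 = 78.2%, the team plan 72/115 = 62.6% → the Basic plan
Affiliate: the Basic plan 151/245 = 61.6%, the team plan 82/168 = 48.8% → the Basic plan
Organic: the Basic plan 247/620 = 39.8%, the team plan 14/52 = 26.9% → the Basic plan
Referral: the Basic plan 22/28 = 78.6%, the team plan 582/839 = 69.4% → the Basic plan
Overall: the Basic plan 692/1241 = 55.8%, the team plan 750/1174 = 63.9% → the team plan
The Basic plan wins each signup group but the team plan wins overall — the comparison reverses. The Basic plan's customers skew toward organic, which has a lower base rate.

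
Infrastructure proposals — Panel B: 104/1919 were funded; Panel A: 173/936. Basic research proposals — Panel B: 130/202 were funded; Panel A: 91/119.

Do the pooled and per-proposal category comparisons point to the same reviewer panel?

Yes

Infrastructure: Panel B 104/1919 = 5.4%, Panel A 173/936 = 18.5% → Panel A
Basic research: Panel B 130/202 = 64.4%, Panel A 91/119 = 76.5% → Panel A
Overall: Panel B 234/2121 = 11.0%, Panel A 264/1055 = 25.0% → Panel A
Panel A wins overall and in every proposal group — no reversal.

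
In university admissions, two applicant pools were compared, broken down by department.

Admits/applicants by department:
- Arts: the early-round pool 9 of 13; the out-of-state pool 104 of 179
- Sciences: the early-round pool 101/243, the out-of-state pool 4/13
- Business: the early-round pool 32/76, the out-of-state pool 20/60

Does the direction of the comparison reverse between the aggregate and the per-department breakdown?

Arts: the early-round pool 9/13 = 69.2%, the out-of-state pool 104/179 = 58.1% → the early-round pool
Sciences: the early-round pool 101/243 = 41.6%, the out-of-state pool 4/13 = 30.8% → the early-round pool
Business: the early-round pool 32/76 = 42.1%, the out-of-state pool 20/60 = 33.3% → the early-round pool
Overall: the early-round pool 142/332 = 42.8%, the out-of-state pool 128/252 = 50.8% → the out-of-state pool
The early-round pool wins each department group but the out-of-state pool wins overall — the comparison reverses. The early-round pool's applicants skew toward Sciences, which has a lower base rate.

Yes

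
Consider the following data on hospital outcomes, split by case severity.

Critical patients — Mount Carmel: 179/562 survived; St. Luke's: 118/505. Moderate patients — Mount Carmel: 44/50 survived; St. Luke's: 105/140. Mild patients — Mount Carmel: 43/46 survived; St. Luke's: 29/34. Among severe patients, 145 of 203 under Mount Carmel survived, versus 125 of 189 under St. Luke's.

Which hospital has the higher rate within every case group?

Mount Carmel

Critical: Mount Carmel 179/562 = 31.9%, St. Luke's 118/505 = 23.4% → Mount Carmel
Moderate: Mount Carmel 44/50 = 88.0%, St. Luke's 105/140 = 75.0% → Mount Carmel
Mild: Mount Carmel 43/46 = 93.5%, St. Luke's 29/34 = 85.3% → Mount Carmel
Severe: Mount Carmel 145/203 = 71.4%, St. Luke's 125/189 = 66.1% → Mount Carmel
Mount Carmel has the higher rate in all 4 groups.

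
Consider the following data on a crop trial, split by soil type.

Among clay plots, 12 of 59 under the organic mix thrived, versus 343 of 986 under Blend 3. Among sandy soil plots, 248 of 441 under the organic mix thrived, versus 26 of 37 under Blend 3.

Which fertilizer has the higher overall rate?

the organic mix

Clay: the organic mix 12/59 = 20.3%, Blend 3 343/986 = 34.8% → Blend 3
Sandy soil: the organic mix 248/441 = 56.2%, Blend 3 26/37 = 70.3% → Blend 3
Overall: the organic mix 260/500 = 52.0%, Blend 3 369/1023 = 36.1% → the organic mix
(Blend 3 wins every soil group but the organic mix wins overall — Blend 3's plots skew toward the low-rate clay group.)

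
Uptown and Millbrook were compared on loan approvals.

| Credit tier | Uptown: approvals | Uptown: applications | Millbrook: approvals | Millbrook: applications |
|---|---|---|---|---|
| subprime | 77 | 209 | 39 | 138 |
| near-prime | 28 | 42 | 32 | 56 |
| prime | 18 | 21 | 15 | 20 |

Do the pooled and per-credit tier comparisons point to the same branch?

Subprime: Uptown 77/209 = 36.8%, Millbrook 39/138 = 28.3% → Uptown
Near-prime: Uptown 28/42 = 66.7%, Millbrook 32/56 = 57.1% → Uptown
Prime: Uptown 18/21 = 85.7%, Millbrook 15/20 = 75.0% → Uptown
Overall: Uptown 123/272 = 45.2%, Millbrook 86/214 = 40.2% → Uptown
Uptown wins overall and in every credit group — no reversal.

Yes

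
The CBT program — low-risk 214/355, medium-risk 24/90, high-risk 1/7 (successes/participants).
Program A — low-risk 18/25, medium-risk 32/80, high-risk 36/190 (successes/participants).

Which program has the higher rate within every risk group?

Low-risk: the CBT program 214/355 = 60.3%, Program A 18/25 = 72.0% → Program A
Medium-risk: the CBT program 24/90 = 26.7%, Program A 32/80 = 40.0% → Program A
High-risk: the CBT program 1/7 = 14.3%, Program A 36/190 = 18.9% → Program A
Program A has the higher rate in all 3 groups.

Program A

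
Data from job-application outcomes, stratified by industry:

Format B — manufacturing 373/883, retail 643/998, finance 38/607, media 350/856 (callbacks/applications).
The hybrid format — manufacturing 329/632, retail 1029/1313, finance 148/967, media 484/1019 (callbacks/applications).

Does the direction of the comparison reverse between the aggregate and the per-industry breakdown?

Manufacturing: Format B 373/883 = 42.2%, the hybrid format 329/632 = 52.1% → the hybrid format
Retail: Format B 643/998 = 64.4%, the hybrid format 1029/1313 = 78.4% → the hybrid format
Finance: Format B 38/607 = 6.3%, the hybrid format 148/967 = 15.3% → the hybrid format
Media: Format B 350/856 = 40.9%, the hybrid format 484/1019 = 47.5% → the hybrid format
Overall: Format B 1404/3344 = 42.0%, the hybrid format 1990/3931 = 50.6% → the hybrid format
The hybrid format wins overall and in every industry group — no reversal.

No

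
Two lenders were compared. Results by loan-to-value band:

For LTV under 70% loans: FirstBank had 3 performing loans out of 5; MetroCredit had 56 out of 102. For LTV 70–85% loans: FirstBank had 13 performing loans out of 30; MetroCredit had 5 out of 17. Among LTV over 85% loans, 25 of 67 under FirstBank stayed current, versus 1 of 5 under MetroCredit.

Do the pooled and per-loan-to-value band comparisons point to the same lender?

LTV under 70%: FirstBank 3/5 = 60.0%, MetroCredit 56/102 = 54.9% → FirstBank
LTV 70–85%: FirstBank 13/30 = 43.3%, MetroCredit 5/17 = 29.4% → FirstBank
LTV over 85%: FirstBank 25/67 = 37.3%, MetroCredit 1/5 = 20.0% → FirstBank
Overall: FirstBank 41/102 = 40.2%, MetroCredit 62/124 = 50.0% → MetroCredit
FirstBank wins each loan-to-value group but MetroCredit wins overall — the comparison reverses. FirstBank's loans skew toward LTV over 85%, which has a lower base rate.

No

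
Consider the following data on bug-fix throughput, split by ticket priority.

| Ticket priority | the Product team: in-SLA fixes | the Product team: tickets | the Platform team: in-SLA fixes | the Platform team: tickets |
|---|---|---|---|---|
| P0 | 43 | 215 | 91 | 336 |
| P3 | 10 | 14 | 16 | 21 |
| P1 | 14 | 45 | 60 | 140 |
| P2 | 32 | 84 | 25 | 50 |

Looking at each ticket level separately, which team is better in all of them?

P0: the Product team 43/215 = 20.0%, the Platform team 91/336 = 27.1% → the Platform team
P3: the Product team 10/14 = 71.4%, the Platform team 16/21 = 76.2% → the Platform team
P1: the Product team 14/45 = 31.1%, the Platform team 60/140 = 42.9% → the Platform team
P2: the Product team 32/84 = 38.1%, the Platform team 25/50 = 50.0% → the Platform team
The Platform team has the higher rate in all 4 groups.

the Platform team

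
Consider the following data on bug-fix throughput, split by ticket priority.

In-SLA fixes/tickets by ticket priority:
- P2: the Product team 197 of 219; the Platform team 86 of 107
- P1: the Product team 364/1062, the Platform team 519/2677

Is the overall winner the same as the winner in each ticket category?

Yes

P2: the Product team 197/219 = 90.0%, the Platform team 86/107 = 80.4% → the Product team
P1: the Product team 364/1062 = 34.3%, the Platform team 519/2677 = 19.4% → the Product team
Overall: the Product team 561/1281 = 43.8%, the Platform team 605/2784 = 21.7% → the Product team
The Product team wins overall and in every ticket group — no reversal.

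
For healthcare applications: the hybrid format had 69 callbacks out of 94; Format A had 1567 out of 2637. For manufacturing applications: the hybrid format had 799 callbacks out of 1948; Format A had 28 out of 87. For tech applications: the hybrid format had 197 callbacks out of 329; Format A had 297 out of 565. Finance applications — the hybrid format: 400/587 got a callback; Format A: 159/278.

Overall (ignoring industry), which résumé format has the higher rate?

Format A

Healthcare: the hybrid format 69/94 = 73.4%, Format A 1567/2637 = 59.4% → the hybrid format
Manufacturing: the hybrid format 799/1948 = 41.0%, Format A 28/87 = 32.2% → the hybrid format
Tech: the hybrid format 197/329 = 59.9%, Format A 297/565 = 52.6% → the hybrid format
Finance: the hybrid format 400/587 = 68.1%, Format A 159/278 = 57.2% → the hybrid format
Overall: the hybrid format 1465/2958 = 49.5%, Format A 2051/3567 = 57.5% → Format A
(The hybrid format wins every industry group but Format A wins overall — the hybrid format's applications skew toward the low-rate manufacturing group.)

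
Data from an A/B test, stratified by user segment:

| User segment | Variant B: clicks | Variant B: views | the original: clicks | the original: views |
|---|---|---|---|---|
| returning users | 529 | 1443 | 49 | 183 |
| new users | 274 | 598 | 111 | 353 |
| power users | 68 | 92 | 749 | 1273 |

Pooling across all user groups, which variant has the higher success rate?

Returning users: Variant B 529/1443 = 36.7%, the original 49/183 = 26.8% → Variant B
New users: Variant B 274/598 = 45.8%, the original 111/353 = 31.4% → Variant B
Power users: Variant B 68/92 = 73.9%, the original 749/1273 = 58.8% → Variant B
Overall: Variant B 871/2133 = 40.8%, the original 909/1809 = 50.2% → the original
(Variant B wins every user group but the original wins overall — Variant B's views skew toward the low-rate returning users group.)

the original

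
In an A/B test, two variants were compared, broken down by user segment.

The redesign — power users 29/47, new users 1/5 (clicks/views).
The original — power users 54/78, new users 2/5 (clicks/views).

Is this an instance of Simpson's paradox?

Power users: the redesign 29/47 = 61.7%, the original 54/78 = 69.2% → the original
New users: the redesign 1/5 = 20.0%, the original 2/5 = 40.0% → the original
Overall: the redesign 30/52 = 57.7%, the original 56/83 = 67.5% → the original
The original wins overall and in every user group — no reversal.

No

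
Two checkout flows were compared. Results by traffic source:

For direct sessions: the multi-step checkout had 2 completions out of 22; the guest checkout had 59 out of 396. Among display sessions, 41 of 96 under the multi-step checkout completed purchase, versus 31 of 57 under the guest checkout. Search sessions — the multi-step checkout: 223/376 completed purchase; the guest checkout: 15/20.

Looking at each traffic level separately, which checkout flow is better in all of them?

the guest checkout

Direct: the multi-step checkout 2/22 = 9.1%, the guest checkout 59/396 = 14.9% → the guest checkout
Display: the multi-step checkout 41/96 = 42.7%, the guest checkout 31/57 = 54.4% → the guest checkout
Search: the multi-step checkout 223/376 = 59.3%, the guest checkout 15/20 = 75.0% → the guest checkout
The guest checkout has the higher rate in all 3 groups.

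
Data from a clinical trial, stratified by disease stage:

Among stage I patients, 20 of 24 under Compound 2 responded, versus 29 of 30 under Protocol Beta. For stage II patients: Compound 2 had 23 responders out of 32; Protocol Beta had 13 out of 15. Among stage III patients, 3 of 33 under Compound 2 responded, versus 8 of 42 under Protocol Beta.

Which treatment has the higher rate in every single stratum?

Protocol Beta

Stage I: Compound 2 20/24 = 83.3%, Protocol Beta 29/30 = 96.7% → Protocol Beta
Stage II: Compound 2 23/32 = 71.9%, Protocol Beta 13/15 = 86.7% → Protocol Beta
Stage III: Compound 2 3/33 = 9.1%, Protocol Beta 8/42 = 19.0% → Protocol Beta
Protocol Beta has the higher rate in all 3 groups.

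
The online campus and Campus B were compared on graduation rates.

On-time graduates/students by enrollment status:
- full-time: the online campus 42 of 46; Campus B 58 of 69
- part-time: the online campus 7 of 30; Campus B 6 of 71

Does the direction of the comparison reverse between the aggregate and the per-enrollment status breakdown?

No

Full-time: the online campus 42/46 = 91.3%, Campus B 58/69 = 84.1% → the online campus
Part-time: the online campus 7/30 = 23.3%, Campus B 6/71 = 8.5% → the online campus
Overall: the online campus 49/76 = 64.5%, Campus B 64/140 = 45.7% → the online campus
The online campus wins overall and in every enrollment group — no reversal.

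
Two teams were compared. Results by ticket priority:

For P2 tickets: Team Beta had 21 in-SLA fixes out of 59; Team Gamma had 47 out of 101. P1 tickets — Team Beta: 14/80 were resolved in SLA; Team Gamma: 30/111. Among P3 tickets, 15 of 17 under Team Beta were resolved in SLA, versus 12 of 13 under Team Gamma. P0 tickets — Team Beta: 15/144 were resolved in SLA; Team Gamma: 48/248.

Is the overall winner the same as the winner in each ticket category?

Yes

P2: Team Beta 21/59 = 35.6%, Team Gamma 47/101 = 46.5% → Team Gamma
P1: Team Beta 14/80 = 17.5%, Team Gamma 30/111 = 27.0% → Team Gamma
P3: Team Beta 15/17 = 88.2%, Team Gamma 12/13 = 92.3% → Team Gamma
P0: Team Beta 15/144 = 10.4%, Team Gamma 48/248 = 19.4% → Team Gamma
Overall: Team Beta 65/300 = 21.7%, Team Gamma 137/473 = 29.0% → Team Gamma
Team Gamma wins overall and in every ticket group — no reversal.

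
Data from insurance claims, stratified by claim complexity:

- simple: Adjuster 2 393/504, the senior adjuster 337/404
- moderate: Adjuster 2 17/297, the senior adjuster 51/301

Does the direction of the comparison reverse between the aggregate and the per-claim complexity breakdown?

Simple: Adjuster 2 393/504 = 78.0%, the senior adjuster 337/404 = 83.4% → the senior adjuster
Moderate: Adjuster 2 17/297 = 5.7%, the senior adjuster 51/301 = 16.9% → the senior adjuster
Overall: Adjuster 2 410/801 = 51.2%, the senior adjuster 388/705 = 55.0% → the senior adjuster
The senior adjuster wins overall and in every claim group — no reversal.

No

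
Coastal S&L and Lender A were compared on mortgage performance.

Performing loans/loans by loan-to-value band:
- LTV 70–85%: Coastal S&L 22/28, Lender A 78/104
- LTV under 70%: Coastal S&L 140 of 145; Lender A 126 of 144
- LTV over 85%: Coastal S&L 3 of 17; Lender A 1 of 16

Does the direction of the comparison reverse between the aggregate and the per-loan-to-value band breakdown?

LTV 70–85%: Coastal S&L 22/28 = 78.6%, Lender A 78/104 = 75.0% → Coastal S&L
LTV under 70%: Coastal S&L 140/145 = 96.6%, Lender A 126/144 = 87.5% → Coastal S&L
LTV over 85%: Coastal S&L 3/17 = 17.6%, Lender A 1/16 = 6.2% → Coastal S&L
Overall: Coastal S&L 165/190 = 86.8%, Lender A 205/264 = 77.7% → Coastal S&L
Coastal S&L wins overall and in every loan-to-value group — no reversal.

No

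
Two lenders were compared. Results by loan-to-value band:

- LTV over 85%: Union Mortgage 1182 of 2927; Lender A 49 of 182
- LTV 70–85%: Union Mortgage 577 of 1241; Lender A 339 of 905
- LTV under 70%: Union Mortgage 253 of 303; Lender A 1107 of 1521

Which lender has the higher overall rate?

LTV over 85%: Union Mortgage 1182/2927 = 40.4%, Lender A 49/182 = 26.9% → Union Mortgage
LTV 70–85%: Union Mortgage 577/1241 = 46.5%, Lender A 339/905 = 37.5% → Union Mortgage
LTV under 70%: Union Mortgage 253/303 = 83.5%, Lender A 1107/1521 = 72.8% → Union Mortgage
Overall: Union Mortgage 2012/4471 = 45.0%, Lender A 1495/2608 = 57.3% → Lender A
(Union Mortgage wins every loan-to-value group but Lender A wins overall — Union Mortgage's loans skew toward the low-rate LTV over 85% group.)

Lender A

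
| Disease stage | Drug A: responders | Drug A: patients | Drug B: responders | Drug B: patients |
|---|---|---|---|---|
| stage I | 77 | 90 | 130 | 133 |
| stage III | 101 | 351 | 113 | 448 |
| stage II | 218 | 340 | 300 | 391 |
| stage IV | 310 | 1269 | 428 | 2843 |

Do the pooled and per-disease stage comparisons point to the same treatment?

Stage I: Drug A 77/90 = 85.6%, Drug B 130/133 = 97.7% → Drug B
Stage III: Drug A 101/351 = 28.8%, Drug B 113/448 = 25.2% → Drug A
Stage II: Drug A 218/340 = 64.1%, Drug B 300/391 = 76.7% → Drug B
Stage IV: Drug A 310/1269 = 24.4%, Drug B 428/2843 = 15.1% → Drug A
Overall: Drug A 706/2050 = 34.4%, Drug B 971/3815 = 25.5% → Drug A
Neither sweeps: Drug A wins 2 of 4 groups, Drug B wins 2. Drug A wins overall but not every group — no Simpson reversal.

No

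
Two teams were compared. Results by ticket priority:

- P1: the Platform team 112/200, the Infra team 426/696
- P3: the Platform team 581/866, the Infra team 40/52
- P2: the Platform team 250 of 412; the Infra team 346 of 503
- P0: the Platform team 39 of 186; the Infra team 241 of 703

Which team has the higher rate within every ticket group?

P1: the Platform team 112/200 = 56.0%, the Infra team 426/696 = 61.2% → the Infra team
P3: the Platform team 581/866 = 67.1%, the Infra team 40/52 = 76.9% → the Infra team
P2: the Platform team 250/412 = 60.7%, the Infra team 346/503 = 68.8% → the Infra team
P0: the Platform team 39/186 = 21.0%, the Infra team 241/703 = 34.3% → the Infra team
The Infra team has the higher rate in all 4 groups.

the Infra team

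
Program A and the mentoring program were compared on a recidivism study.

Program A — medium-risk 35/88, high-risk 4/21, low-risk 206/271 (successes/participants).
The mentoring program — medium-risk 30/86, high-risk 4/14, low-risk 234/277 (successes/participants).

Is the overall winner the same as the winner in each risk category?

No

Medium-risk: Program A 35/88 = 39.8%, the mentoring program 30/86 = 34.9% → Program A
High-risk: Program A 4/21 = 19.0%, the mentoring program 4/14 = 28.6% → the mentoring program
Low-risk: Program A 206/271 = 76.0%, the mentoring program 234/277 = 84.5% → the mentoring program
Overall: Program A 245/380 = 64.5%, the mentoring program 268/377 = 71.1% → the mentoring program
Neither sweeps: Program A wins 1 of 3 groups, the mentoring program wins 2. The mentoring program wins overall but not every group — no Simpson reversal.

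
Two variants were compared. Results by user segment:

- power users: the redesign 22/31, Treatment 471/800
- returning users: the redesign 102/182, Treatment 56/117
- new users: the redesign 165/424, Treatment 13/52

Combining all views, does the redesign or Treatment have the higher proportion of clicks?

Power users: the redesign 22/31 = 71.0%, Treatment 471/800 = 58.9% → the redesign
Returning users: the redesign 102/182 = 56.0%, Treatment 56/117 = 47.9% → the redesign
New users: the redesign 165/424 = 38.9%, Treatment 13/52 = 25.0% → the redesign
Overall: the redesign 289/637 = 45.4%, Treatment 540/969 = 55.7% → Treatment
(The redesign wins every user group but Treatment wins overall — the redesign's views skew toward the low-rate new users group.)

Treatment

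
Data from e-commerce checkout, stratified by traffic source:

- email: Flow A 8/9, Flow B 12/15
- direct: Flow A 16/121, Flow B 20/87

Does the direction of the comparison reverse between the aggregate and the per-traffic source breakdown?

Email: Flow A 8/9 = 88.9%, Flow B 12/15 = 80.0% → Flow A
Direct: Flow A 16/121 = 13.2%, Flow B 20/87 = 23.0% → Flow B
Overall: Flow A 24/130 = 18.5%, Flow B 32/102 = 31.4% → Flow B
Neither sweeps: Flow A wins 1 of 2 groups, Flow B wins 1. Flow B wins overall but not every group — no Simpson reversal.

No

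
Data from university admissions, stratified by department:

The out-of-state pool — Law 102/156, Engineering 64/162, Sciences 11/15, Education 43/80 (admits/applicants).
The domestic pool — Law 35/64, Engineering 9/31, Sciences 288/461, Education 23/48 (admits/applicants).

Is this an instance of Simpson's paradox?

Yes

Law: the out-of-state pool 102/156 = 65.4%, the domestic pool 35/64 = 54.7% → the out-of-state pool
Engineering: the out-of-state pool 64/162 = 39.5%, the domestic pool 9/31 = 29.0% → the out-of-state pool
Sciences: the out-of-state pool 11/15 = 73.3%, the domestic pool 288/461 = 62.5% → the out-of-state pool
Education: the out-of-state pool 43/80 = 53.8%, the domestic pool 23/48 = 47.9% → the out-of-state pool
Overall: the out-of-state pool 220/413 = 53.3%, the domestic pool 355/604 = 58.8% → the domestic pool
The out-of-state pool wins each department group but the domestic pool wins overall — the comparison reverses. The out-of-state pool's applicants skew toward Engineering, which has a lower base rate.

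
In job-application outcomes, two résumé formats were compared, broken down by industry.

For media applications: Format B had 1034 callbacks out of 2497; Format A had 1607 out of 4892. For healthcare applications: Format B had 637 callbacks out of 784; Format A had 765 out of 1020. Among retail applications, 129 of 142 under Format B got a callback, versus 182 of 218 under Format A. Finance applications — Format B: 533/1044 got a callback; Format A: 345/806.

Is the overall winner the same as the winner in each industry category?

Yes

Media: Format B 1034/2497 = 41.4%, Format A 1607/4892 = 32.8% → Format B
Healthcare: Format B 637/784 = 81.2%, Format A 765/1020 = 75.0% → Format B
Retail: Format B 129/142 = 90.8%, Format A 182/218 = 83.5% → Format B
Finance: Format B 533/1044 = 51.1%, Format A 345/806 = 42.8% → Format B
Overall: Format B 2333/4467 = 52.2%, Format A 2899/6936 = 41.8% → Format B
Format B wins overall and in every industry group — no reversal.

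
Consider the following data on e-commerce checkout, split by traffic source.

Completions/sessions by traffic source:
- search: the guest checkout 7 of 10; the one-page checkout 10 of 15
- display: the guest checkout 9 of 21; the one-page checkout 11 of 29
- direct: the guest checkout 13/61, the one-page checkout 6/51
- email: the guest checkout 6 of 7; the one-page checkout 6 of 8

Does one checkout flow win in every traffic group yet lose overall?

Search: the guest checkout 7/10 = 70.0%, the one-page checkout 10/15 = 66.7% → the guest checkout
Display: the guest checkout 9/21 = 42.9%, the one-page checkout 11/29 = 37.9% → the guest checkout
Direct: the guest checkout 13/61 = 21.3%, the one-page checkout 6/51 = 11.8% → the guest checkout
Email: the guest checkout 6/7 = 85.7%, the one-page checkout 6/8 = 75.0% → the guest checkout
Overall: the guest checkout 35/99 = 35.4%, the one-page checkout 33/103 = 32.0% → the guest checkout
The guest checkout wins overall and in every traffic group — no reversal.

No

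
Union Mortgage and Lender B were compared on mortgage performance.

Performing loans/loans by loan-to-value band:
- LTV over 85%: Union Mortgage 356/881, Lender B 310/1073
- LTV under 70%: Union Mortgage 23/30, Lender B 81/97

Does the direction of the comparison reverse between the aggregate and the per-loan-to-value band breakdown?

No

LTV over 85%: Union Mortgage 356/881 = 40.4%, Lender B 310/1073 = 28.9% → Union Mortgage
LTV under 70%: Union Mortgage 23/30 = 76.7%, Lender B 81/97 = 83.5% → Lender B
Overall: Union Mortgage 379/911 = 41.6%, Lender B 391/1170 = 33.4% → Union Mortgage
Neither sweeps: Union Mortgage wins 1 of 2 groups, Lender B wins 1. Union Mortgage wins overall but not every group — no Simpson reversal.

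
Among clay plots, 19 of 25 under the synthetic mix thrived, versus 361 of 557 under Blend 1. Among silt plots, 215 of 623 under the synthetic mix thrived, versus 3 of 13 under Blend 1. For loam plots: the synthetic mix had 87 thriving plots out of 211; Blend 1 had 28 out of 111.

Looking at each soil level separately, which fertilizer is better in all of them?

the synthetic mix

Clay: the synthetic mix 19/25 = 76.0%, Blend 1 361/557 = 64.8% → the synthetic mix
Silt: the synthetic mix 215/623 = 34.5%, Blend 1 3/13 = 23.1% → the synthetic mix
Loam: the synthetic mix 87/211 = 41.2%, Blend 1 28/111 = 25.2% → the synthetic mix
The synthetic mix has the higher rate in all 3 groups.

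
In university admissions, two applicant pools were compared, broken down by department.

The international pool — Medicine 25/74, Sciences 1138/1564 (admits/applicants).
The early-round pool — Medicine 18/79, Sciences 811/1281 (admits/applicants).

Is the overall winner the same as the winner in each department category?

Yes

Medicine: the international pool 25/74 = 33.8%, the early-round pool 18/79 = 22.8% → the international pool
Sciences: the international pool 1138/1564 = 72.8%, the early-round pool 811/1281 = 63.3% → the international pool
Overall: the international pool 1163/1638 = 71.0%, the early-round pool 829/1360 = 61.0% → the international pool
The international pool wins overall and in every department group — no reversal.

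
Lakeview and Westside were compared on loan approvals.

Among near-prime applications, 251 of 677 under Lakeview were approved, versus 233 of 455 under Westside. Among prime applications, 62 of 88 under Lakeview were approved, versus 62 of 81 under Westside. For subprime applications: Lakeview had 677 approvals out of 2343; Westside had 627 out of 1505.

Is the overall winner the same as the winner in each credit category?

Near-prime: Lakeview 251/677 = 37.1%, Westside 233/455 = 51.2% → Westside
Prime: Lakeview 62/88 = 70.5%, Westside 62/81 = 76.5% → Westside
Subprime: Lakeview 677/2343 = 28.9%, Westside 627/1505 = 41.7% → Westside
Overall: Lakeview 990/3108 = 31.9%, Westside 922/2041 = 45.2% → Westside
Westside wins overall and in every credit group — no reversal.

Yes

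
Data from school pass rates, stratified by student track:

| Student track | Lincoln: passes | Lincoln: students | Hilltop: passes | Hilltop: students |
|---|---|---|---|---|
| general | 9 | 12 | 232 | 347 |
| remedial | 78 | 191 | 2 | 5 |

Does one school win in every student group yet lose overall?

General: Lincoln 9/12 = 75.0%, Hilltop 232/347 = 66.9% → Lincoln
Remedial: Lincoln 78/191 = 40.8%, Hilltop 2/5 = 40.0% → Lincoln
Overall: Lincoln 87/203 = 42.9%, Hilltop 234/352 = 66.5% → Hilltop
Lincoln wins each student group but Hilltop wins overall — the comparison reverses. Lincoln's students skew toward remedial, which has a lower base rate.

Yes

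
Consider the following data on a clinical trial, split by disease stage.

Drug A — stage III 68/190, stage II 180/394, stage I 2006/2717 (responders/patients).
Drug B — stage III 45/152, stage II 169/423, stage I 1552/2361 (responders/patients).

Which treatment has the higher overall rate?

Stage III: Drug A 68/190 = 35.8%, Drug B 45/152 = 29.6% → Drug A
Stage II: Drug A 180/394 = 45.7%, Drug B 169/423 = 40.0% → Drug A
Stage I: Drug A 2006/2717 = 73.8%, Drug B 1552/2361 = 65.7% → Drug A
Overall: Drug A 2254/3301 = 68.3%, Drug B 1766/2936 = 60.1% → Drug A

Drug A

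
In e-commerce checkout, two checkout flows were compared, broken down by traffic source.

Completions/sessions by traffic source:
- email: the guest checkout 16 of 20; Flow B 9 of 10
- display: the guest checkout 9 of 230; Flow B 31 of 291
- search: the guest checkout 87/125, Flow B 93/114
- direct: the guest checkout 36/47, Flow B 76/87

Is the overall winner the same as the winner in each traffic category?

Yes

Email: the guest checkout 16/20 = 80.0%, Flow B 9/10 = 90.0% → Flow B
Display: the guest checkout 9/230 = 3.9%, Flow B 31/291 = 10.7% → Flow B
Search: the guest checkout 87/125 = 69.6%, Flow B 93/114 = 81.6% → Flow B
Direct: the guest checkout 36/47 = 76.6%, Flow B 76/87 = 87.4% → Flow B
Overall: the guest checkout 148/422 = 35.1%, Flow B 209/502 = 41.6% → Flow B
Flow B wins overall and in every traffic group — no reversal.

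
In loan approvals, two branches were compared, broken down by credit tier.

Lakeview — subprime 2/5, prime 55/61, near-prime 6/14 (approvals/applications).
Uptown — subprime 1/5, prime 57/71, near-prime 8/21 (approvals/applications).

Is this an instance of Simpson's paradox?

No

Subprime: Lakeview 2/5 = 40.0%, Uptown 1/5 = 20.0% → Lakeview
Prime: Lakeview 55/61 = 90.2%, Uptown 57/71 = 80.3% → Lakeview
Near-prime: Lakeview 6/14 = 42.9%, Uptown 8/21 = 38.1% → Lakeview
Overall: Lakeview 63/80 = 78.8%, Uptown 66/97 = 68.0% → Lakeview
Lakeview wins overall and in every credit group — no reversal.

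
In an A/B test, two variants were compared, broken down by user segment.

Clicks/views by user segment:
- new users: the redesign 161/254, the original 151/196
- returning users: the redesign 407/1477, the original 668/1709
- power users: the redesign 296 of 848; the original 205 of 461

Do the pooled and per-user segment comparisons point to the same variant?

New users: the redesign 161/254 = 63.4%, the original 151/196 = 77.0% → the original
Returning users: the redesign 407/1477 = 27.6%, the original 668/1709 = 39.1% → the original
Power users: the redesign 296/848 = 34.9%, the original 205/461 = 44.5% → the original
Overall: the redesign 864/2579 = 33.5%, the original 1024/2366 = 43.3% → the original
The original wins overall and in every user group — no reversal.

Yes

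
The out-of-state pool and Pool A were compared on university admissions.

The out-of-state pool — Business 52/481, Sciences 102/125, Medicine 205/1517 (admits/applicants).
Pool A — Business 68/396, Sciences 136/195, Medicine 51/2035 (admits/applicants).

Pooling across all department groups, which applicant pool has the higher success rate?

the out-of-state pool

Business: the out-of-state pool 52/481 = 10.8%, Pool A 68/396 = 17.2% → Pool A
Sciences: the out-of-state pool 102/125 = 81.6%, Pool A 136/195 = 69.7% → the out-of-state pool
Medicine: the out-of-state pool 205/1517 = 13.5%, Pool A 51/2035 = 2.5% → the out-of-state pool
Overall: the out-of-state pool 359/2123 = 16.9%, Pool A 255/2626 = 9.7% → the out-of-state pool
(Neither sweeps every department group, but the out-of-state pool has the higher pooled rate.)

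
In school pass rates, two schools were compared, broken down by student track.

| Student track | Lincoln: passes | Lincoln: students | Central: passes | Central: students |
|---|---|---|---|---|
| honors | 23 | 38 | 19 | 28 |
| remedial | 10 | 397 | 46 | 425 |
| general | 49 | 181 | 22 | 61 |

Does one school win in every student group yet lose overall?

Honors: Lincoln 23/38 = 60.5%, Central 19/28 = 67.9% → Central
Remedial: Lincoln 10/397 = 2.5%, Central 46/425 = 10.8% → Central
General: Lincoln 49/181 = 27.1%, Central 22/61 = 36.1% → Central
Overall: Lincoln 82/616 = 13.3%, Central 87/514 = 16.9% → Central
Central wins overall and in every student group — no reversal.

No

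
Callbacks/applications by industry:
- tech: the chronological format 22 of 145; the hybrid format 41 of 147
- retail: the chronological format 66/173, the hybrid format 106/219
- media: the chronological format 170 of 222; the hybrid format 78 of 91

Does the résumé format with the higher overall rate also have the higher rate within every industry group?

Tech: the chronological format 22/145 = 15.2%, the hybrid format 41/147 = 27.9% → the hybrid format
Retail: the chronological format 66/173 = 38.2%, the hybrid format 106/219 = 48.4% → the hybrid format
Media: the chronological format 170/222 = 76.6%, the hybrid format 78/91 = 85.7% → the hybrid format
Overall: the chronological format 258/540 = 47.8%, the hybrid format 225/457 = 49.2% → the hybrid format
The hybrid format wins overall and in every industry group — no reversal.

Yes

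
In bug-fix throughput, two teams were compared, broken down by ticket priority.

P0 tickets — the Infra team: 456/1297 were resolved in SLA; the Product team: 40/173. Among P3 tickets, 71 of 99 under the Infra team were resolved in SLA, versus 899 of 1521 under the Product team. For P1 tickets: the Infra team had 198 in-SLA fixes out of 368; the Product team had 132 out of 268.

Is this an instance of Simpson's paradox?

P0: the Infra team 456/1297 = 35.2%, the Product team 40/173 = 23.1% → the Infra team
P3: the Infra team 71/99 = 71.7%, the Product team 899/1521 = 59.1% → the Infra team
P1: the Infra team 198/368 = 53.8%, the Product team 132/268 = 49.3% → the Infra team
Overall: the Infra team 725/1764 = 41.1%, the Product team 1071/1962 = 54.6% → the Product team
The Infra team wins each ticket group but the Product team wins overall — the comparison reverses. The Infra team's tickets skew toward P0, which has a lower base rate.

Yes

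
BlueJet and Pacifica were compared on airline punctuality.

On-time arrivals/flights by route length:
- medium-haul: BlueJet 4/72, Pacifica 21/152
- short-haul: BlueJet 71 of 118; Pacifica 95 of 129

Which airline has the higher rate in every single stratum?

Medium-haul: BlueJet 4/72 = 5.6%, Pacifica 21/152 = 13.8% → Pacifica
Short-haul: BlueJet 71/118 = 60.2%, Pacifica 95/129 = 73.6% → Pacifica
Pacifica has the higher rate in both groups.

Pacifica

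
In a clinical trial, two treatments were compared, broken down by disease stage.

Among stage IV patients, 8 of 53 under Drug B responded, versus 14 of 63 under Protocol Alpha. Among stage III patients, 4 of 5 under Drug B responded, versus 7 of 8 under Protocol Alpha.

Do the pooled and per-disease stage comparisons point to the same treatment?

Stage IV: Drug B 8/53 = 15.1%, Protocol Alpha 14/63 = 22.2% → Protocol Alpha
Stage III: Drug B 4/5 = 80.0%, Protocol Alpha 7/8 = 87.5% → Protocol Alpha
Overall: Drug B 12/58 = 20.7%, Protocol Alpha 21/71 = 29.6% → Protocol Alpha
Protocol Alpha wins overall and in every disease group — no reversal.

Yes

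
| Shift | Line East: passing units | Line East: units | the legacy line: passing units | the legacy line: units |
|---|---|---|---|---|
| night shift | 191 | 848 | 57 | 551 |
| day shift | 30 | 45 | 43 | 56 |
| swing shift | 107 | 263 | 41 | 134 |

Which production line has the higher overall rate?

Night shift: Line East 191/848 = 22.5%, the legacy line 57/551 = 10.3% → Line East
Day shift: Line East 30/45 = 66.7%, the legacy line 43/56 = 76.8% → the legacy line
Swing shift: Line East 107/263 = 40.7%, the legacy line 41/134 = 30.6% → Line East
Overall: Line East 328/1156 = 28.4%, the legacy line 141/741 = 19.0% → Line East
(Neither sweeps every shift group, but Line East has the higher pooled rate.)

Line East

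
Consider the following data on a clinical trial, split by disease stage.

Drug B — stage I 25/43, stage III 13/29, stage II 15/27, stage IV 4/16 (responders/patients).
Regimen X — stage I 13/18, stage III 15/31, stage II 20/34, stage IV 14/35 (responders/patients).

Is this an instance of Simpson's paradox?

Stage I: Drug B 25/43 = 58.1%, Regimen X 13/18 = 72.2% → Regimen X
Stage III: Drug B 13/29 = 44.8%, Regimen X 15/31 = 48.4% → Regimen X
Stage II: Drug B 15/27 = 55.6%, Regimen X 20/34 = 58.8% → Regimen X
Stage IV: Drug B 4/16 = 25.0%, Regimen X 14/35 = 40.0% → Regimen X
Overall: Drug B 57/115 = 49.6%, Regimen X 62/118 = 52.5% → Regimen X
Regimen X wins overall and in every disease group — no reversal.

No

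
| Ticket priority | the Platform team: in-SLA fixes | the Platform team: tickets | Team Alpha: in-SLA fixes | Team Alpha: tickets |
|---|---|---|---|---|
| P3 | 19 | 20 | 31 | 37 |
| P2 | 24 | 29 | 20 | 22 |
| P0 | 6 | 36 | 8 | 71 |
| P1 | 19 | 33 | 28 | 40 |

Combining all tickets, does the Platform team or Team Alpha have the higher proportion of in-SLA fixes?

the Platform team

P3: the Platform team 19/20 = 95.0%, Team Alpha 31/37 = 83.8% → the Platform team
P2: the Platform team 24/29 = 82.8%, Team Alpha 20/22 = 90.9% → Team Alpha
P0: the Platform team 6/36 = 16.7%, Team Alpha 8/71 = 11.3% → the Platform team
P1: the Platform team 19/33 = 57.6%, Team Alpha 28/40 = 70.0% → Team Alpha
Overall: the Platform team 68/118 = 57.6%, Team Alpha 87/170 = 51.2% → the Platform team
(Neither sweeps every ticket group, but the Platform team has the higher pooled rate.)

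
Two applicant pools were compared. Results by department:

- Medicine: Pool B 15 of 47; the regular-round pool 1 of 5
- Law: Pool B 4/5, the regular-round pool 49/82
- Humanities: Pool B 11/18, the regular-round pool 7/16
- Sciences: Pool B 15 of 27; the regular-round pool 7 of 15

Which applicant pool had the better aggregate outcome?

the regular-round pool

Medicine: Pool B 15/47 = 31.9%, the regular-round pool 1/5 = 20.0% → Pool B
Law: Pool B 4/5 = 80.0%, the regular-round pool 49/82 = 59.8% → Pool B
Humanities: Pool B 11/18 = 61.1%, the regular-round pool 7/16 = 43.8% → Pool B
Sciences: Pool B 15/27 = 55.6%, the regular-round pool 7/15 = 46.7% → Pool B
Overall: Pool B 45/97 = 46.4%, the regular-round pool 64/118 = 54.2% → the regular-round pool
(Pool B wins every department group but the regular-round pool wins overall — Pool B's applicants skew toward the low-rate Medicine group.)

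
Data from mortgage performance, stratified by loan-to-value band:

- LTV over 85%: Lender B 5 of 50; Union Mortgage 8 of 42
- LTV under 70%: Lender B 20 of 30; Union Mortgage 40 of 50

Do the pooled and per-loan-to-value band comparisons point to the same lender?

Yes

LTV over 85%: Lender B 5/50 = 10.0%, Union Mortgage 8/42 = 19.0% → Union Mortgage
LTV under 70%: Lender B 20/30 = 66.7%, Union Mortgage 40/50 = 80.0% → Union Mortgage
Overall: Lender B 25/80 = 31.2%, Union Mortgage 48/92 = 52.2% → Union Mortgage
Union Mortgage wins overall and in every loan-to-value group — no reversal.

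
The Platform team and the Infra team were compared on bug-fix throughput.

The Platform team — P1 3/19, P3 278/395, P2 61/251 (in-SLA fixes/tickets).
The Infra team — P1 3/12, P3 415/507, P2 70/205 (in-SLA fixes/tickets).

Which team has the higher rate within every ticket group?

P1: the Platform team 3/19 = 15.8%, the Infra team 3/12 = 25.0% → the Infra team
P3: the Platform team 278/395 = 70.4%, the Infra team 415/507 = 81.9% → the Infra team
P2: the Platform team 61/251 = 24.3%, the Infra team 70/205 = 34.1% → the Infra team
The Infra team has the higher rate in all 3 groups.

the Infra team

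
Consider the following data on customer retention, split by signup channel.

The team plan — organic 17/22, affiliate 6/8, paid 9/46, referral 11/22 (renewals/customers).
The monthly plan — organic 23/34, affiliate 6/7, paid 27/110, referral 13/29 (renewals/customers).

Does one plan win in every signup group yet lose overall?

No

Organic: the team plan 17/22 = 77.3%, the monthly plan 23/34 = 67.6% → the team plan
Affiliate: the team plan 6/8 = 75.0%, the monthly plan 6/7 = 85.7% → the monthly plan
Paid: the team plan 9/46 = 19.6%, the monthly plan 27/110 = 24.5% → the monthly plan
Referral: the team plan 11/22 = 50.0%, the monthly plan 13/29 = 44.8% → the team plan
Overall: the team plan 43/98 = 43.9%, the monthly plan 69/180 = 38.3% → the team plan
Neither sweeps: the team plan wins 2 of 4 groups, the monthly plan wins 2. The team plan wins overall but not every group — no Simpson reversal.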